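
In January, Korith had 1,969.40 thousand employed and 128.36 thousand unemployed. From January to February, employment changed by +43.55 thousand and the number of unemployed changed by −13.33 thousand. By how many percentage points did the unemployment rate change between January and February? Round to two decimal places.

The unemployment rate changed by −0.71 percentage points.

January: labor force = 1,969.40 + 128.36 = 2,097.76; u = 128.36/2,097.76 = 6.12%.
February: labor force = 2,012.95 + 115.03 = 2,127.98; u = 115.03/2,127.98 = 5.41%.
Change = 5.41% − 6.12% = −0.71 pp.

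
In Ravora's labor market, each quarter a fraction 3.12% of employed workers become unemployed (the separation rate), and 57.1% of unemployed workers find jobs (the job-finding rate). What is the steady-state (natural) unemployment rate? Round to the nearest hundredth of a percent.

Steady-state unemployment rate ≈ 5.18%.

At steady state the flows balance: s·E = f·U, so U/(E+U) = s/(s+f).
u* = 3.12 / (3.12 + 57.1) = 3.12 / 60.22 = 5.18%.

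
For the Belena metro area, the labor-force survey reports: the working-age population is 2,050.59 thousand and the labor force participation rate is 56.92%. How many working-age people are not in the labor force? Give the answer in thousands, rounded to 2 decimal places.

About 883.39 thousand are not in the labor force.

Share not in the labor force = 1 − 0.5692 = 0.4308.
Not in labor force = 0.4308 × 2,050.59 ≈ 883.39 thousand.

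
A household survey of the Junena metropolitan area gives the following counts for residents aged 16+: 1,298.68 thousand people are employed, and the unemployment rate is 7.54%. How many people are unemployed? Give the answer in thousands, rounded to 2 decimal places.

About 105.91 thousand are unemployed.

Let U be the number unemployed. The labor force is E + U, and U/(E+U) = 0.0754.
So U = 0.0754 × 1,298.68 / (1 − 0.0754) = 97.9205 / 0.9246 ≈ 105.91 thousand.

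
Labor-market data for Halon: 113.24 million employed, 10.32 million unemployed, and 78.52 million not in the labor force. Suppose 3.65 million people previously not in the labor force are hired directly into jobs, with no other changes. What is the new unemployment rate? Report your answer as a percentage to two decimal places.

Initially, labor force = 113.24 + 10.32 = 123.56 million, so u = 10.32/123.56 = 8.35%.
After the change, employed and labor force both rise by 3.65; unemployed unchanged → E = 116.89, U = 10.32, labor force = 127.21 million.
New unemployment rate = 10.32 / 127.21 = 8.11%.

New unemployment rate ≈ 8.11%.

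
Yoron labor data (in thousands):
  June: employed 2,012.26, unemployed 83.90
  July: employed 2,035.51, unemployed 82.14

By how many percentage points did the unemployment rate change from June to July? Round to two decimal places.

The unemployment rate changed by −0.12 percentage points.

June: labor force = 2,012.26 + 83.90 = 2,096.16; u = 83.90/2,096.16 = 4.00%.
July: labor force = 2,035.51 + 82.14 = 2,117.65; u = 82.14/2,117.65 = 3.88%.
Change = 3.88% − 4.00% = −0.12 pp.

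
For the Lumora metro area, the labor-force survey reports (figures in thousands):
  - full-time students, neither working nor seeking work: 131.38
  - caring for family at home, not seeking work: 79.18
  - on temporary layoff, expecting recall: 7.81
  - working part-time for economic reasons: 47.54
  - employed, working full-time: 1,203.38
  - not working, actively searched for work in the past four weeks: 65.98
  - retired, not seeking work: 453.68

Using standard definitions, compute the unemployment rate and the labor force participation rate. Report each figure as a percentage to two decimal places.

Unemployment rate ≈ 5.57%; labor force participation rate ≈ 66.60%.

Employed = 47.54 + 1,203.38 = 1,250.92 thousand (anyone who worked, including part-time for economic reasons, counts as employed).
Unemployed = 7.81 + 65.98 = 73.79 thousand (jobless and actively searching, or on temporary layoff).
Labor force = 1,250.92 + 73.79 = 1,324.71 thousand.
Not in labor force = 131.38 + 79.18 + 453.68 = 664.24 thousand (those not working and not actively searching are outside the labor force).
Civilian working-age population = 1,324.71 + 664.24 = 1,988.95 thousand.
Unemployment rate = 73.79 / 1,324.71 = 5.57%.
Labor force participation rate = 1,324.71 / 1,988.95 = 66.60%.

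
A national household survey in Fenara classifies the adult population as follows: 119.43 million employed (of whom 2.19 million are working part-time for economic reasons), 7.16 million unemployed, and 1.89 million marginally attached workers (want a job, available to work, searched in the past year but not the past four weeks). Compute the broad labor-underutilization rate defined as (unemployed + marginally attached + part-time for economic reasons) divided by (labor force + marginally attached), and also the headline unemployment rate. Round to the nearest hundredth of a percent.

Labor force = 119.43 + 7.16 = 126.59 million.
Numerator = 7.16 + 1.89 + 2.19 = 11.24 million.
Denominator = 126.59 + 1.89 = 128.48 million.
Broad rate = 11.24 / 128.48 = 8.75%.
Headline unemployment rate = 7.16 / 126.59 = 5.66%.

Broad underutilization rate ≈ 8.75%; headline unemployment rate ≈ 5.66%.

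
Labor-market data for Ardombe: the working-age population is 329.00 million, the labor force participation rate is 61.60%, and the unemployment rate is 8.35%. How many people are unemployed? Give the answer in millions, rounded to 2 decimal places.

About 16.92 million are unemployed.

Labor force = 0.6160 × 329.00 = 202.66 million.
Unemployed = 0.0835 × 202.66 ≈ 16.92 million.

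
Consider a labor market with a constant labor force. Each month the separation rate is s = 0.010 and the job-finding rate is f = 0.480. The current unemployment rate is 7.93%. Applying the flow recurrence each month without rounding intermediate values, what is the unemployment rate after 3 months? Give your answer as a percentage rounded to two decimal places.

Unemployment rate after three months ≈ 2.82%.

With a fixed labor force, u_{t+1} = u_t + s·(1−u_t) − f·u_t = u_t·(1−s−f) + s.
Here 1−s−f = 0.510 and s = 0.010.
u_1 = 0.079300 × 0.510 + 0.010 = 0.050443.
u_2 = 0.050443 × 0.510 + 0.010 = 0.035726.
u_3 = 0.035726 × 0.510 + 0.010 = 0.028220.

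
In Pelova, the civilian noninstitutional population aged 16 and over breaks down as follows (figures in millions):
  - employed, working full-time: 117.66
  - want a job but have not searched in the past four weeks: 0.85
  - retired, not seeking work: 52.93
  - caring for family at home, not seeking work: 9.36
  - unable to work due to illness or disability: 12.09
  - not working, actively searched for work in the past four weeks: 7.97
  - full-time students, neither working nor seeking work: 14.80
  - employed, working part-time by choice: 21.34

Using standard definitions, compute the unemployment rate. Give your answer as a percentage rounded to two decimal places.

Unemployment rate ≈ 5.42%.

Employed = 117.66 + 21.34 = 139.00 million.
Unemployed = 7.97 million.
Labor force = 139.00 + 7.97 = 146.97 million.
Unemployment rate = 7.97 / 146.97 = 5.42%.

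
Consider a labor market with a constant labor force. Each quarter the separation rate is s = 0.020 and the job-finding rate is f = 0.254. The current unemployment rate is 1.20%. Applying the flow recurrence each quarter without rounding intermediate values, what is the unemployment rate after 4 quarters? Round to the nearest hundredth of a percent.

Unemployment rate after four quarters ≈ 5.60%.

With a fixed labor force, u_{t+1} = u_t + s·(1−u_t) − f·u_t = u_t·(1−s−f) + s.
Here 1−s−f = 0.726 and s = 0.020.
u_1 = 0.012000 × 0.726 + 0.020 = 0.028712.
u_2 = 0.028712 × 0.726 + 0.020 = 0.040845.
u_3 = 0.040845 × 0.726 + 0.020 = 0.049653.
u_4 = 0.049653 × 0.726 + 0.020 = 0.056048.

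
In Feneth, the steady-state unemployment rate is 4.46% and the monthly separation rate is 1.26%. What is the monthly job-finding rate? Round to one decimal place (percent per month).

From u* = s/(s+f): f = s·(1−u)/u.
f = 1.26 × (1 − 0.0446) / 0.0446 = 1.2038 / 0.0446 ≈ 27.0% per month.

Job-finding rate ≈ 27.0% per month.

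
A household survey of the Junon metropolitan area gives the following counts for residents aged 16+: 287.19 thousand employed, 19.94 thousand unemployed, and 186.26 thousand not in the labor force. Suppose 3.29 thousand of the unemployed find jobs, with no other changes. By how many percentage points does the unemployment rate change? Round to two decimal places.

The unemployment rate changes by −1.07 percentage points.

Initially, labor force = 287.19 + 19.94 = 307.13 thousand, so u = 19.94/307.13 = 6.49%.
After the change, unemployed falls and employed rises by 3.29; labor force unchanged → E = 290.48, U = 16.65, labor force = 307.13 thousand.
New unemployment rate = 16.65 / 307.13 = 5.42%.
Change = 5.42% − 6.49% = −1.07 percentage points.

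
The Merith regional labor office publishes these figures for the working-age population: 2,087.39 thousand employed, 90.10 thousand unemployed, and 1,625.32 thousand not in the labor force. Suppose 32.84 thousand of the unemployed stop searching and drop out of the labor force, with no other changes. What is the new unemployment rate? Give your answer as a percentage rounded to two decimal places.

New unemployment rate ≈ 2.67%.

Initially, labor force = 2,087.39 + 90.10 = 2,177.49 thousand, so u = 90.10/2,177.49 = 4.14%.
After the change, unemployed and labor force both fall by 32.84 → E = 2,087.39, U = 57.26, labor force = 2,144.65 thousand.
New unemployment rate = 57.26 / 2,144.65 = 2.67%.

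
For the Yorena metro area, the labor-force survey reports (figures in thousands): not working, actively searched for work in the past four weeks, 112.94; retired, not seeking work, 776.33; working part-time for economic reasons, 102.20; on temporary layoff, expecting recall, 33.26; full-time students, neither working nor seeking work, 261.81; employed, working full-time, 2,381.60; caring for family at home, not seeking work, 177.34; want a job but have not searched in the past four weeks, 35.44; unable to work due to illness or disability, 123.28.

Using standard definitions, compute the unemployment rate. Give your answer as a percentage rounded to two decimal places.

Unemployment rate ≈ 5.56%.

Employed = 102.20 + 2,381.60 = 2,483.80 thousand (anyone who worked, including part-time for economic reasons, counts as employed).
Unemployed = 112.94 + 33.26 = 146.20 thousand (jobless and actively searching, or on temporary layoff).
Labor force = 2,483.80 + 146.20 = 2,630.00 thousand.
Unemployment rate = 146.20 / 2,630.00 = 5.56%.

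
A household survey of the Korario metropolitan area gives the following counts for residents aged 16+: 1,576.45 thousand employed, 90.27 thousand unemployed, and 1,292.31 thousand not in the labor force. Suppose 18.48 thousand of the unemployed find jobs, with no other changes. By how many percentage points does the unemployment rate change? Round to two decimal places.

The unemployment rate changes by −1.11 percentage points.

Initially, labor force = 1,576.45 + 90.27 = 1,666.72 thousand, so u = 90.27/1,666.72 = 5.42%.
After the change, unemployed falls and employed rises by 18.48; labor force unchanged → E = 1,594.93, U = 71.79, labor force = 1,666.72 thousand.
New unemployment rate = 71.79 / 1,666.72 = 4.31%.
Change = 4.31% − 5.42% = −1.11 percentage points.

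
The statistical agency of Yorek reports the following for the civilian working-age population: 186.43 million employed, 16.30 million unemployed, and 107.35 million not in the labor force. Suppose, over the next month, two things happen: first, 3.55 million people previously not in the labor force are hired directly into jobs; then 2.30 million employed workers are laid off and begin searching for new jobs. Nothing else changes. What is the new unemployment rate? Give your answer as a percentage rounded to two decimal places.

New unemployment rate ≈ 9.02%.

Initially, labor force = 186.43 + 16.30 = 202.73 million, so u = 16.30/202.73 = 8.04%.
After the first change, employed and labor force both rise by 3.55; unemployed unchanged → E = 189.98, U = 16.30, labor force = 206.28 million.
After the second change, employed falls and unemployed rises by 2.30; labor force unchanged → E = 187.68, U = 18.60, labor force = 206.28 million.
New unemployment rate = 18.60 / 206.28 = 9.02%.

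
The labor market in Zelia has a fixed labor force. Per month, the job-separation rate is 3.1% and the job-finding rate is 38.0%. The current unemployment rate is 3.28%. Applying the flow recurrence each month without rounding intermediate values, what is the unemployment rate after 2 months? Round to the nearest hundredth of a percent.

Unemployment rate after two months ≈ 6.06%.

With a fixed labor force, u_{t+1} = u_t + s·(1−u_t) − f·u_t = u_t·(1−s−f) + s.
Here 1−s−f = 0.589 and s = 0.031.
u_1 = 0.032800 × 0.589 + 0.031 = 0.050319.
u_2 = 0.050319 × 0.589 + 0.031 = 0.060638.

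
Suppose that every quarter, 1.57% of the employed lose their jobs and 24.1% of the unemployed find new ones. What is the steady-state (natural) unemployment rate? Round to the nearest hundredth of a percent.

Steady-state unemployment rate ≈ 6.12%.

At steady state the flows balance: s·E = f·U, so U/(E+U) = s/(s+f).
u* = 1.57 / (1.57 + 24.1) = 1.57 / 25.67 = 6.12%.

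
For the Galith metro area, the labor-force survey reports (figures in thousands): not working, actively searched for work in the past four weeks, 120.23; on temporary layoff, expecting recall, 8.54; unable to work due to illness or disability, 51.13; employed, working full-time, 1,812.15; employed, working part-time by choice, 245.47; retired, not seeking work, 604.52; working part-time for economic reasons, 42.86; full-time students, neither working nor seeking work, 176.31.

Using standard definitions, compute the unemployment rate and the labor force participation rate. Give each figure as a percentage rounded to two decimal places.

Unemployment rate ≈ 5.78%; labor force participation rate ≈ 72.82%.

Employed = 1,812.15 + 245.47 + 42.86 = 2,100.48 thousand (anyone who worked, including part-time for economic reasons, counts as employed).
Unemployed = 120.23 + 8.54 = 128.77 thousand (jobless and actively searching, or on temporary layoff).
Labor force = 2,100.48 + 128.77 = 2,229.25 thousand.
Not in labor force = 51.13 + 604.52 + 176.31 = 831.96 thousand (those not working and not actively searching are outside the labor force).
Civilian working-age population = 2,229.25 + 831.96 = 3,061.21 thousand.
Unemployment rate = 128.77 / 2,229.25 = 5.78%.
Labor force participation rate = 2,229.25 / 3,061.21 = 72.82%.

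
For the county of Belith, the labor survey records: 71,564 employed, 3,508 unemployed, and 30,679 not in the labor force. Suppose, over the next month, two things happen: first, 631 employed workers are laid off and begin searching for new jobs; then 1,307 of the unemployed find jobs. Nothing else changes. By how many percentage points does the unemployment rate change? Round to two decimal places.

The unemployment rate changes by −0.90 percentage points.

Initially, labor force = 71,564 + 3,508 = 75,072, so u = 3,508/75,072 = 4.67%.
After the first change, employed falls and unemployed rises by 631; labor force unchanged → E = 70,933, U = 4,139, labor force = 75,072.
After the second change, unemployed falls and employed rises by 1,307; labor force unchanged → E = 72,240, U = 2,832, labor force = 75,072.
New unemployment rate = 2,832 / 75,072 = 3.77%.
Change = 3.77% − 4.67% = −0.90 percentage points.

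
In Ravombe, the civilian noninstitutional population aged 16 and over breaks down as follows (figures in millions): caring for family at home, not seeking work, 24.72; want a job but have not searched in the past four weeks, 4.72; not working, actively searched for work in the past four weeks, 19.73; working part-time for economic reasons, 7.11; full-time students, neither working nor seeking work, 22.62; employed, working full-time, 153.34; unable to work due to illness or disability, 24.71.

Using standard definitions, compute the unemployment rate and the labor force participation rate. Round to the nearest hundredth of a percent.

Employed = 7.11 + 153.34 = 160.45 million (anyone who worked, including part-time for economic reasons, counts as employed).
Unemployed = 19.73 million.
Labor force = 160.45 + 19.73 = 180.18 million.
Not in labor force = 24.72 + 4.72 + 22.62 + 24.71 = 76.77 million (those not working and not actively searching are outside the labor force — including those who want a job but have given up searching).
Civilian working-age population = 180.18 + 76.77 = 256.95 million.
Unemployment rate = 19.73 / 180.18 = 10.95%.
Labor force participation rate = 180.18 / 256.95 = 70.12%.

Unemployment rate ≈ 10.95%; labor force participation rate ≈ 70.12%.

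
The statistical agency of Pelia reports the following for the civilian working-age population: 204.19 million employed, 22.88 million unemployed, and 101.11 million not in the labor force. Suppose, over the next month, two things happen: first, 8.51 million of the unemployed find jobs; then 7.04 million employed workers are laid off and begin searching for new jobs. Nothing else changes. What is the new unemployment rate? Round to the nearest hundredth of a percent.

New unemployment rate ≈ 9.43%.

Initially, labor force = 204.19 + 22.88 = 227.07 million, so u = 22.88/227.07 = 10.08%.
After the first change, unemployed falls and employed rises by 8.51; labor force unchanged → E = 212.70, U = 14.37, labor force = 227.07 million.
After the second change, employed falls and unemployed rises by 7.04; labor force unchanged → E = 205.66, U = 21.41, labor force = 227.07 million.
New unemployment rate = 21.41 / 227.07 = 9.43%.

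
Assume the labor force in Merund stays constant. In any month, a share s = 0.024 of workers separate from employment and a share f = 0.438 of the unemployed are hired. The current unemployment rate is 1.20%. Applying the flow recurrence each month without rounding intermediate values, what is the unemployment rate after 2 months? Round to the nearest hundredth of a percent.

With a fixed labor force, u_{t+1} = u_t + s·(1−u_t) − f·u_t = u_t·(1−s−f) + s.
Here 1−s−f = 0.538 and s = 0.024.
u_1 = 0.012000 × 0.538 + 0.024 = 0.030456.
u_2 = 0.030456 × 0.538 + 0.024 = 0.040385.

Unemployment rate after two months ≈ 4.04%.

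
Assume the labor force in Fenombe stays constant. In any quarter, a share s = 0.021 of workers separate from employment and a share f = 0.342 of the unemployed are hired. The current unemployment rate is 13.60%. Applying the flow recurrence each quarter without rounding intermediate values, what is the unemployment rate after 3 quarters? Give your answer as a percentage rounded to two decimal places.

Unemployment rate after three quarters ≈ 7.81%.

With a fixed labor force, u_{t+1} = u_t + s·(1−u_t) − f·u_t = u_t·(1−s−f) + s.
Here 1−s−f = 0.637 and s = 0.021.
u_1 = 0.136000 × 0.637 + 0.021 = 0.107632.
u_2 = 0.107632 × 0.637 + 0.021 = 0.089562.
u_3 = 0.089562 × 0.637 + 0.021 = 0.078051.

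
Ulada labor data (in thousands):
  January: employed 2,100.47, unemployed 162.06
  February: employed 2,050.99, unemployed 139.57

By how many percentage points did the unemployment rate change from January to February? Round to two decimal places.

January: labor force = 2,100.47 + 162.06 = 2,262.53; u = 162.06/2,262.53 = 7.16%.
February: labor force = 2,050.99 + 139.57 = 2,190.56; u = 139.57/2,190.56 = 6.37%.
Change = 6.37% − 7.16% = −0.79 pp.

The unemployment rate changed by −0.79 percentage points.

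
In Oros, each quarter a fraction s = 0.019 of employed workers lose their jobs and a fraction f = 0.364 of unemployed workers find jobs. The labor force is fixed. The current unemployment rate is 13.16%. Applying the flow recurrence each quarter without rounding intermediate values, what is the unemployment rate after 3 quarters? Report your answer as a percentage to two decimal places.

Unemployment rate after three quarters ≈ 6.89%.

With a fixed labor force, u_{t+1} = u_t + s·(1−u_t) − f·u_t = u_t·(1−s−f) + s.
Here 1−s−f = 0.617 and s = 0.019.
u_1 = 0.131600 × 0.617 + 0.019 = 0.100197.
u_2 = 0.100197 × 0.617 + 0.019 = 0.080822.
u_3 = 0.080822 × 0.617 + 0.019 = 0.068867.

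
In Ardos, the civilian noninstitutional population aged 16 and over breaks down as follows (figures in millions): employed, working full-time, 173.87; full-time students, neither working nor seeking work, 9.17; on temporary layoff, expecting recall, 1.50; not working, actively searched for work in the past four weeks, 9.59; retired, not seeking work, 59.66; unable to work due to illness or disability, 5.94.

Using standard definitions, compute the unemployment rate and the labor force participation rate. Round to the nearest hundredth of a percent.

Employed = 173.87 million.
Unemployed = 1.50 + 9.59 = 11.09 million (jobless and actively searching, or on temporary layoff).
Labor force = 173.87 + 11.09 = 184.96 million.
Not in labor force = 9.17 + 59.66 + 5.94 = 74.77 million (those not working and not actively searching are outside the labor force).
Civilian working-age population = 184.96 + 74.77 = 259.73 million.
Unemployment rate = 11.09 / 184.96 = 6.00%.
Labor force participation rate = 184.96 / 259.73 = 71.21%.

Unemployment rate ≈ 6.00%; labor force participation rate ≈ 71.21%.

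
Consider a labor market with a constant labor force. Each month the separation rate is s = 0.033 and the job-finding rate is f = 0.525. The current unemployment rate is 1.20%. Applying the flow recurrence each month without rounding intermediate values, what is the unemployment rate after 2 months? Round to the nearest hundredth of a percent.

Unemployment rate after two months ≈ 4.99%.

With a fixed labor force, u_{t+1} = u_t + s·(1−u_t) − f·u_t = u_t·(1−s−f) + s.
Here 1−s−f = 0.442 and s = 0.033.
u_1 = 0.012000 × 0.442 + 0.033 = 0.038304.
u_2 = 0.038304 × 0.442 + 0.033 = 0.049930.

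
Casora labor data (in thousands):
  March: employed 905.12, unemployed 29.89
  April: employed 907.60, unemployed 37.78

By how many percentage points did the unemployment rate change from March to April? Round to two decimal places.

March: labor force = 905.12 + 29.89 = 935.01; u = 29.89/935.01 = 3.20%.
April: labor force = 907.60 + 37.78 = 945.38; u = 37.78/945.38 = 4.00%.
Change = 4.00% − 3.20% = +0.80 pp.

The unemployment rate changed by +0.80 percentage points.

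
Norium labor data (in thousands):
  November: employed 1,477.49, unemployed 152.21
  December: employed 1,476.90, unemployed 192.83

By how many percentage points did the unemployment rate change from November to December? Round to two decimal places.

November: labor force = 1,477.49 + 152.21 = 1,629.70; u = 152.21/1,629.70 = 9.34%.
December: labor force = 1,476.90 + 192.83 = 1,669.73; u = 192.83/1,669.73 = 11.55%.
Change = 11.55% − 9.34% = +2.21 pp.

The unemployment rate changed by +2.21 percentage points.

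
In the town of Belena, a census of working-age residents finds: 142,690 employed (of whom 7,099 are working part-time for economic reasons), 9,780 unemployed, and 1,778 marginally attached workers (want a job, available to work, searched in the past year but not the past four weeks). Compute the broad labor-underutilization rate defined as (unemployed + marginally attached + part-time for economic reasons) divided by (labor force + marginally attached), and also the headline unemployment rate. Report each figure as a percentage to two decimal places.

Labor force = 142,690 + 9,780 = 152,470.
Numerator = 9,780 + 1,778 + 7,099 = 18,657.
Denominator = 152,470 + 1,778 = 154,248.
Broad rate = 18,657 / 154,248 = 12.10%.
Headline unemployment rate = 9,780 / 152,470 = 6.41%.

Broad underutilization rate ≈ 12.10%; headline unemployment rate ≈ 6.41%.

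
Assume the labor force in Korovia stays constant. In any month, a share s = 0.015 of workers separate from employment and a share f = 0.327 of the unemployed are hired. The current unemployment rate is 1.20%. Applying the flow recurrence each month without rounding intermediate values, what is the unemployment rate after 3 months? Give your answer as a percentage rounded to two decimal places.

Unemployment rate after three months ≈ 3.48%.

With a fixed labor force, u_{t+1} = u_t + s·(1−u_t) − f·u_t = u_t·(1−s−f) + s.
Here 1−s−f = 0.658 and s = 0.015.
u_1 = 0.012000 × 0.658 + 0.015 = 0.022896.
u_2 = 0.022896 × 0.658 + 0.015 = 0.030066.
u_3 = 0.030066 × 0.658 + 0.015 = 0.034783.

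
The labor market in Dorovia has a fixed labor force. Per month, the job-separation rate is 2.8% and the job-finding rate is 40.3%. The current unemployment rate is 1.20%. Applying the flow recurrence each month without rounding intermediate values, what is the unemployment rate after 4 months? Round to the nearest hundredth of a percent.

Unemployment rate after four months ≈ 5.94%.

With a fixed labor force, u_{t+1} = u_t + s·(1−u_t) − f·u_t = u_t·(1−s−f) + s.
Here 1−s−f = 0.569 and s = 0.028.
u_1 = 0.012000 × 0.569 + 0.028 = 0.034828.
u_2 = 0.034828 × 0.569 + 0.028 = 0.047817.
u_3 = 0.047817 × 0.569 + 0.028 = 0.055208.
u_4 = 0.055208 × 0.569 + 0.028 = 0.059413.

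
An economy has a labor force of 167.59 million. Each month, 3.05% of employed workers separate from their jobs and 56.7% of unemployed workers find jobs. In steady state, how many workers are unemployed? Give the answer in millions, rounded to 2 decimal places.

About 8.55 million are unemployed in steady state.

Steady-state unemployment rate u* = s/(s+f) = 3.05/(3.05+56.7) = 0.051046.
Unemployed = u* × labor force = 0.051046 × 167.59 ≈ 8.55 million.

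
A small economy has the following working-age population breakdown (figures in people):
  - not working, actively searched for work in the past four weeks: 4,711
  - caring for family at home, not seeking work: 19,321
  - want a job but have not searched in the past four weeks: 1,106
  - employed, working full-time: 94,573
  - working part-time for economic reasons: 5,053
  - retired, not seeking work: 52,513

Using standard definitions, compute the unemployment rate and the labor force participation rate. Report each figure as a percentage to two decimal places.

Employed = 94,573 + 5,053 = 99,626 (anyone who worked, including part-time for economic reasons, counts as employed).
Unemployed = 4,711.
Labor force = 99,626 + 4,711 = 104,337.
Not in labor force = 19,321 + 1,106 + 52,513 = 72,940 (those not working and not actively searching are outside the labor force — including those who want a job but have given up searching).
Civilian working-age population = 104,337 + 72,940 = 177,277.
Unemployment rate = 4,711 / 104,337 = 4.52%.
Labor force participation rate = 104,337 / 177,277 = 58.86%.

Unemployment rate ≈ 4.52%; labor force participation rate ≈ 58.86%.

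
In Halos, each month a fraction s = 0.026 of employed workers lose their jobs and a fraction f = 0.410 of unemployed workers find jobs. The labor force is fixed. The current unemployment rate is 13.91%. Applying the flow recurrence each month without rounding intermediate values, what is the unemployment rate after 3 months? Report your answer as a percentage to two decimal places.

Unemployment rate after three months ≈ 7.39%.

With a fixed labor force, u_{t+1} = u_t + s·(1−u_t) − f·u_t = u_t·(1−s−f) + s.
Here 1−s−f = 0.564 and s = 0.026.
u_1 = 0.139100 × 0.564 + 0.026 = 0.104452.
u_2 = 0.104452 × 0.564 + 0.026 = 0.084911.
u_3 = 0.084911 × 0.564 + 0.026 = 0.073890.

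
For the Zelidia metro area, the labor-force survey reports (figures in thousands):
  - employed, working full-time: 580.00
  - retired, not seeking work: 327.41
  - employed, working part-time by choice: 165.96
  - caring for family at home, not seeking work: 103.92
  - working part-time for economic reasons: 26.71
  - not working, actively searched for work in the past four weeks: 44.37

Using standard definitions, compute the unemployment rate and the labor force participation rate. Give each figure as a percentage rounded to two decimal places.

Unemployment rate ≈ 5.43%; labor force participation rate ≈ 65.45%.

Employed = 580.00 + 165.96 + 26.71 = 772.67 thousand (anyone who worked, including part-time for economic reasons, counts as employed).
Unemployed = 44.37 thousand.
Labor force = 772.67 + 44.37 = 817.04 thousand.
Not in labor force = 327.41 + 103.92 = 431.33 thousand (those not working and not actively searching are outside the labor force).
Civilian working-age population = 817.04 + 431.33 = 1,248.37 thousand.
Unemployment rate = 44.37 / 817.04 = 5.43%.
Labor force participation rate = 817.04 / 1,248.37 = 65.45%.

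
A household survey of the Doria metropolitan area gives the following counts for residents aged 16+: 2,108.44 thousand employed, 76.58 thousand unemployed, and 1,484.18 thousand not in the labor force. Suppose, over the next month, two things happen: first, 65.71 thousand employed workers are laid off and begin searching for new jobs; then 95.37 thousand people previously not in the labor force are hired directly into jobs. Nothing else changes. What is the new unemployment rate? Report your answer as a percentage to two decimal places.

Initially, labor force = 2,108.44 + 76.58 = 2,185.02 thousand, so u = 76.58/2,185.02 = 3.50%.
After the first change, employed falls and unemployed rises by 65.71; labor force unchanged → E = 2,042.73, U = 142.29, labor force = 2,185.02 thousand.
After the second change, employed and labor force both rise by 95.37; unemployed unchanged → E = 2,138.10, U = 142.29, labor force = 2,280.39 thousand.
New unemployment rate = 142.29 / 2,280.39 = 6.24%.

New unemployment rate ≈ 6.24%.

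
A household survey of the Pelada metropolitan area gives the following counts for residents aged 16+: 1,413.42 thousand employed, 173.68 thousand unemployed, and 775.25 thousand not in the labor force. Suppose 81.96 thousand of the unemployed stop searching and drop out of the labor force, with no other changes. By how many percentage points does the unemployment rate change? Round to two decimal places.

Initially, labor force = 1,413.42 + 173.68 = 1,587.10 thousand, so u = 173.68/1,587.10 = 10.94%.
After the change, unemployed and labor force both fall by 81.96 → E = 1,413.42, U = 91.72, labor force = 1,505.14 thousand.
New unemployment rate = 91.72 / 1,505.14 = 6.09%.
Change = 6.09% − 10.94% = −4.85 percentage points.

The unemployment rate changes by −4.85 percentage points.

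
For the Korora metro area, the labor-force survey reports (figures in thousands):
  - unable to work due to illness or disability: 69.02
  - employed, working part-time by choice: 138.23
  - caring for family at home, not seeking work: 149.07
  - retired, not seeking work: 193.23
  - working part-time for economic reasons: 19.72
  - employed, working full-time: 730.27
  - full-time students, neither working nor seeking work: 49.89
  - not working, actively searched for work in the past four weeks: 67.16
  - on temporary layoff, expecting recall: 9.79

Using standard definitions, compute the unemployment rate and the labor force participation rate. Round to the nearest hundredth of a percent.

Unemployment rate ≈ 7.97%; labor force participation rate ≈ 67.67%.

Employed = 138.23 + 19.72 + 730.27 = 888.22 thousand (anyone who worked, including part-time for economic reasons, counts as employed).
Unemployed = 67.16 + 9.79 = 76.95 thousand (jobless and actively searching, or on temporary layoff).
Labor force = 888.22 + 76.95 = 965.17 thousand.
Not in labor force = 69.02 + 149.07 + 193.23 + 49.89 = 461.21 thousand (those not working and not actively searching are outside the labor force).
Civilian working-age population = 965.17 + 461.21 = 1,426.38 thousand.
Unemployment rate = 76.95 / 965.17 = 7.97%.
Labor force participation rate = 965.17 / 1,426.38 = 67.67%.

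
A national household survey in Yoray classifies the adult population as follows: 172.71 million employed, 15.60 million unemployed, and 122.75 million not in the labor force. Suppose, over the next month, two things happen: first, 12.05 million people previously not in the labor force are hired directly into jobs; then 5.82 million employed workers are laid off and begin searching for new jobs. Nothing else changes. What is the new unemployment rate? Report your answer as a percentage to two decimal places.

Initially, labor force = 172.71 + 15.60 = 188.31 million, so u = 15.60/188.31 = 8.28%.
After the first change, employed and labor force both rise by 12.05; unemployed unchanged → E = 184.76, U = 15.60, labor force = 200.36 million.
After the second change, employed falls and unemployed rises by 5.82; labor force unchanged → E = 178.94, U = 21.42, labor force = 200.36 million.
New unemployment rate = 21.42 / 200.36 = 10.69%.

New unemployment rate ≈ 10.69%.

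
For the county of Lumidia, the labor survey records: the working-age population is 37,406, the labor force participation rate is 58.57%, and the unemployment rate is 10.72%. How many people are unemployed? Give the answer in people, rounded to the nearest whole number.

Labor force = 0.5857 × 37,406 = 21,909.
Unemployed = 0.1072 × 21,909 ≈ 2,349.

About 2,349 are unemployed.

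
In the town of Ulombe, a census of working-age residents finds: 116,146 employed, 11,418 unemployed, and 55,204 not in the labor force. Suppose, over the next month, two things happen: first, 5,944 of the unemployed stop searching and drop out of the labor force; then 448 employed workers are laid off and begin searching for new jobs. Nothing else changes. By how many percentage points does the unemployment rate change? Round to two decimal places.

The unemployment rate changes by −4.08 percentage points.

Initially, labor force = 116,146 + 11,418 = 127,564, so u = 11,418/127,564 = 8.95%.
After the first change, unemployed and labor force both fall by 5,944 → E = 116,146, U = 5,474, labor force = 121,620.
After the second change, employed falls and unemployed rises by 448; labor force unchanged → E = 115,698, U = 5,922, labor force = 121,620.
New unemployment rate = 5,922 / 121,620 = 4.87%.
Change = 4.87% − 8.95% = −4.08 percentage points.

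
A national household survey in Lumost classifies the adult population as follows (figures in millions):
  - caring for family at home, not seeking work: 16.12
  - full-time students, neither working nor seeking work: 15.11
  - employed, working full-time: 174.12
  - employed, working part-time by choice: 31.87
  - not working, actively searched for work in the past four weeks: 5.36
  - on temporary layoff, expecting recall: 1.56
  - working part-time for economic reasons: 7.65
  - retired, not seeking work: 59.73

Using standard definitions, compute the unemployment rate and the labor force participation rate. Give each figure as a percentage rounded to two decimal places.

Unemployment rate ≈ 3.14%; labor force participation rate ≈ 70.80%.

Employed = 174.12 + 31.87 + 7.65 = 213.64 million (anyone who worked, including part-time for economic reasons, counts as employed).
Unemployed = 5.36 + 1.56 = 6.92 million (jobless and actively searching, or on temporary layoff).
Labor force = 213.64 + 6.92 = 220.56 million.
Not in labor force = 16.12 + 15.11 + 59.73 = 90.96 million (those not working and not actively searching are outside the labor force).
Civilian working-age population = 220.56 + 90.96 = 311.52 million.
Unemployment rate = 6.92 / 220.56 = 3.14%.
Labor force participation rate = 220.56 / 311.52 = 70.80%.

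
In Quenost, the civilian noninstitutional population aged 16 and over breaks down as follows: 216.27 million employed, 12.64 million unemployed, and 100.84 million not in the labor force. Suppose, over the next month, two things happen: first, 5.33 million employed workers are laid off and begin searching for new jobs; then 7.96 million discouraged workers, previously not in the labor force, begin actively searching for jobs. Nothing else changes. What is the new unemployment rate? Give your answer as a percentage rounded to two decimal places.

New unemployment rate ≈ 10.95%.

Initially, labor force = 216.27 + 12.64 = 228.91 million, so u = 12.64/228.91 = 5.52%.
After the first change, employed falls and unemployed rises by 5.33; labor force unchanged → E = 210.94, U = 17.97, labor force = 228.91 million.
After the second change, unemployed and labor force both rise by 7.96 → E = 210.94, U = 25.93, labor force = 236.87 million.
New unemployment rate = 25.93 / 236.87 = 10.95%.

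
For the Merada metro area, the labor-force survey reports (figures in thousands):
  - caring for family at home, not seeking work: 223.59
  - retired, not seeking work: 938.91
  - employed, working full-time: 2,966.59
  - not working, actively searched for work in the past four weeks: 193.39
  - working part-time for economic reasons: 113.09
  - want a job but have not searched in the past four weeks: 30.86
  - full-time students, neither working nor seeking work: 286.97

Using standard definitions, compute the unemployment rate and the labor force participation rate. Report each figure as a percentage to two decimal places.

Unemployment rate ≈ 5.91%; labor force participation rate ≈ 68.86%.

Employed = 2,966.59 + 113.09 = 3,079.68 thousand (anyone who worked, including part-time for economic reasons, counts as employed).
Unemployed = 193.39 thousand.
Labor force = 3,079.68 + 193.39 = 3,273.07 thousand.
Not in labor force = 223.59 + 938.91 + 30.86 + 286.97 = 1,480.33 thousand (those not working and not actively searching are outside the labor force — including those who want a job but have given up searching).
Civilian working-age population = 3,273.07 + 1,480.33 = 4,753.40 thousand.
Unemployment rate = 193.39 / 3,273.07 = 5.91%.
Labor force participation rate = 3,273.07 / 4,753.40 = 68.86%.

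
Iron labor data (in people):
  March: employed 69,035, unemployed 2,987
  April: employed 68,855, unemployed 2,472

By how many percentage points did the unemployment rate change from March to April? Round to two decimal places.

The unemployment rate changed by −0.68 percentage points.

March: labor force = 69,035 + 2,987 = 72,022; u = 2,987/72,022 = 4.15%.
April: labor force = 68,855 + 2,472 = 71,327; u = 2,472/71,327 = 3.47%.
Change = 3.47% − 4.15% = −0.68 pp.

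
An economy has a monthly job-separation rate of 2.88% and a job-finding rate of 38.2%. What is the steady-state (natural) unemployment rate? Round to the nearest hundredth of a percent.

At steady state the flows balance: s·E = f·U, so U/(E+U) = s/(s+f).
u* = 2.88 / (2.88 + 38.2) = 2.88 / 41.08 = 7.01%.

Steady-state unemployment rate ≈ 7.01%.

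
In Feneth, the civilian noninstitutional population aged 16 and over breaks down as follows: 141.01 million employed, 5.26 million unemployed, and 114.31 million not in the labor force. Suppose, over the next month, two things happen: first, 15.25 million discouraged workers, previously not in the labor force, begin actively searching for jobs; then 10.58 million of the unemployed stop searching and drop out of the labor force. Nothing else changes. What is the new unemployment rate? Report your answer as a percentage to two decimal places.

Initially, labor force = 141.01 + 5.26 = 146.27 million, so u = 5.26/146.27 = 3.60%.
After the first change, unemployed and labor force both rise by 15.25 → E = 141.01, U = 20.51, labor force = 161.52 million.
After the second change, unemployed and labor force both fall by 10.58 → E = 141.01, U = 9.93, labor force = 150.94 million.
New unemployment rate = 9.93 / 150.94 = 6.58%.

New unemployment rate ≈ 6.58%.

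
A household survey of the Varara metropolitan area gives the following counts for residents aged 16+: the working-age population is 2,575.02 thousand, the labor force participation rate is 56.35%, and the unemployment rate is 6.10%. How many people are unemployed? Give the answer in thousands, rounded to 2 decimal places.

About 88.51 thousand are unemployed.

Labor force = 0.5635 × 2,575.02 = 1,451.02 thousand.
Unemployed = 0.0610 × 1,451.02 ≈ 88.51 thousand.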